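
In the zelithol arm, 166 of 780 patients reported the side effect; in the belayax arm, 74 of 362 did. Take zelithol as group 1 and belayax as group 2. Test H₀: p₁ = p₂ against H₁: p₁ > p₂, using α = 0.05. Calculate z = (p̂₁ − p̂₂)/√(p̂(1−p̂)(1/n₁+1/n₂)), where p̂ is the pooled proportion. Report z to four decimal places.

p̂₁ = 166/780 ≈ 0.212821, p̂₂ = 74/362 ≈ 0.204420.
Pooled p̂ = (166+74)/(780+362) = 240/1142 = 0.210158.
SE = √(0.165991 × 0.00404448) = 0.025910.
z = (0.212821 − 0.204420)/0.025910 = 0.008401/0.025910 = 0.3242.
p-value = P(Z > 0.324) ≈ 0.3729. With α = 0.05, fail to reject H₀.

z = 0.3242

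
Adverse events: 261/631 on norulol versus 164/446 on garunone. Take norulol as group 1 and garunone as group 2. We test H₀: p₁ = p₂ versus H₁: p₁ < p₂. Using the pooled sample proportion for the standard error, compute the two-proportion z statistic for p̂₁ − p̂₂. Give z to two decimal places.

p̂₁ = 261/631 ≈ 0.4136, p̂₂ = 164/446 ≈ 0.3677.
Pooled p̂ = (261+164)/(631+446) = 425/1077 = 0.3946.
SE = √(p̂(1−p̂)(1/n₁+1/n₂)) = √(0.3946·0.6054·0.00382694) = √(0.000914232) = 0.0302.
z = (0.4136 − 0.3677)/0.0302 = 0.0459/0.0302 = 1.52.

z = 1.52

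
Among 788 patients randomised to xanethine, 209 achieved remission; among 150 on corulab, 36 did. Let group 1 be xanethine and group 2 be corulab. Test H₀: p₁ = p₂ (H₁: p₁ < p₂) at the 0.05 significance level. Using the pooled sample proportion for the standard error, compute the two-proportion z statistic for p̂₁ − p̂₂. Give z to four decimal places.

z = 0.6447

p̂₁ = 209/788 = 0.265228, p̂₂ = 36/150 = 0.240000.
Pooled p̂ = (209+36)/(788+150) = 245/938 = 0.261194.
SE = √(p̂(1−p̂)(1/n₁+1/n₂)) = √(0.261194·0.738806·0.0079357) = √(0.00153137) = 0.039133.
z = (0.265228 − 0.240000)/0.039133 = 0.025228/0.039133 = 0.6447.
p-value = P(Z < 0.645) ≈ 0.7404, so at α = 0.05 we fail to reject H₀.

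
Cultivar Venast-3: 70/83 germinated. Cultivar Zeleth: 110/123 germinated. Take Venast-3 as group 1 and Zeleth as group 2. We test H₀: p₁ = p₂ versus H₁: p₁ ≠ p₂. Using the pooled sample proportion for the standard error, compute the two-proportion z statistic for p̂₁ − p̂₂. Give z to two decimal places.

z = -1.08

p̂₁ = 70/83 = 0.8434, p̂₂ = 110/123 = 0.8943.
Pooled p̂ = (70+110)/(83+123) = 180/206 = 0.8738.
SE = √(p̂(1−p̂)(1/n₁+1/n₂)) = √(0.8738·0.1262·0.0201783) = √(0.00222534) = 0.0472.
z = (0.8434 − 0.8943)/0.0472 = -0.0509/0.0472 = -1.08.
Two-sided p-value ≈ 2·Φ(−1.080) = 0.2803.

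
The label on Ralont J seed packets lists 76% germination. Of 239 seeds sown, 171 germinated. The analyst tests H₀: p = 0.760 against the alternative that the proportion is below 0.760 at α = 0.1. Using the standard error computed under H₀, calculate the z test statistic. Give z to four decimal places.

z = -1.6115

p̂ = 171/239 ≈ 0.715481.
SE = √(p₀(1−p₀)/n) = √(0.1824/239) = 0.027626.
z = (0.715481 − 0.76)/0.027626 = -0.044519/0.027626 = -1.6115.
p-value = P(Z < -1.611) ≈ 0.0535, so at α = 0.1 we reject H₀.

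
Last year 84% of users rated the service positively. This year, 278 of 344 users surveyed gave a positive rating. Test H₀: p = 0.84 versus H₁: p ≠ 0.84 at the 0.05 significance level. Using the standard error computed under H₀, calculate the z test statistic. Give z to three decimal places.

z = -1.612

p̂ = 278/344 = 0.80814.
Under H₀, SE = √(0.84·0.16/344) = √(0.000390698) = 0.01977.
z = (0.80814 − 0.84)/0.01977 = -0.03186/0.01977 = -1.612.
Two-sided p-value ≈ 2·Φ(−1.612) = 0.1070; since p > α = 0.05, fail to reject H₀.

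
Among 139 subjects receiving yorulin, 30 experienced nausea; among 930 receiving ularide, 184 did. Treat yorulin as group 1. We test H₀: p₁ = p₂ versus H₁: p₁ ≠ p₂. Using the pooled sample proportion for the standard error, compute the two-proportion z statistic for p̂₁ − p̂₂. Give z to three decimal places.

z = 0.494

p̂₁ = 30/139 ≈ 0.21583, p̂₂ = 184/930 ≈ 0.19785.
Pooled p̂ = (30+184)/(139+930) = 214/1069 = 0.20019.
SE = √(0.160112 × 0.00826951) = 0.03639.
z = (0.21583 − 0.19785)/0.03639 = 0.01798/0.03639 = 0.494.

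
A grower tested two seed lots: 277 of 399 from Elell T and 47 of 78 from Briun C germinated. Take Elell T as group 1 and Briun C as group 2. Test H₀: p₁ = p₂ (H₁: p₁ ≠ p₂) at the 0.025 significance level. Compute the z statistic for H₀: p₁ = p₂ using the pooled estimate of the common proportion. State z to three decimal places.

p̂₁ = 277/399 = 0.69424, p̂₂ = 47/78 = 0.60256.
Pooled p̂ = (277+47)/(399+78) = 324/477 = 0.67925.
SE = √(p̂(1−p̂)(1/n₁+1/n₂)) = √(0.67925·0.32075·0.0153268) = √(0.00333926) = 0.05779.
z = (0.69424 − 0.60256)/0.05779 = 0.09168/0.05779 = 1.586.
Two-sided p-value ≈ 2·Φ(−1.586) = 0.1127. With α = 0.025, fail to reject H₀.

z = 1.586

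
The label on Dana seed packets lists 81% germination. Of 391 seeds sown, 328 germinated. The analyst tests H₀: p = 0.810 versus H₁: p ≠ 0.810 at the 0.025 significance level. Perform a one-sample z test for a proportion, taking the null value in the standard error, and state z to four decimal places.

z = 1.4554

p̂ = 328/391 ≈ 0.838875.
Standard error under H₀: √(0.81×0.19/391) = 0.019840.
z = (0.838875 − 0.81)/0.019840 = 0.028875/0.019840 = 1.4554.
Two-sided p-value ≈ 2·Φ(−1.455) = 0.1456; since p > α = 0.025, fail to reject H₀.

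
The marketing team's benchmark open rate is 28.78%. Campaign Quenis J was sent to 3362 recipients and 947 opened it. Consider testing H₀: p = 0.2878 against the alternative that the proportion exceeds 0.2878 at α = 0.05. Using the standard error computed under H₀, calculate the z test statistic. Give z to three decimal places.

p̂ = 947/3362 ≈ 0.28168.
SE = √(p₀(1−p₀)/n) = √(0.20497/3362) = 0.00781.
z = (0.28168 − 0.2878)/0.00781 = -0.00612/0.00781 = -0.784.
p-value = P(Z > -0.784) ≈ 0.7835, so at α = 0.05 we fail to reject H₀.

z = -0.784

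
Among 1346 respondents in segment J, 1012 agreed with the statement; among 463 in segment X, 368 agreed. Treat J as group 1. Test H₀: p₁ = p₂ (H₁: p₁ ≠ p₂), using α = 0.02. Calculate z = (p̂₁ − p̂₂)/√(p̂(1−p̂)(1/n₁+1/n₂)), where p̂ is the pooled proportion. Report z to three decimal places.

z = -1.875

p̂₁ = 1012/1346 ≈ 0.751857, p̂₂ = 368/463 ≈ 0.794816.
Pooled p̂ = (1012+368)/(1346+463) = 1380/1809 = 0.762852.
SE = √(p̂(1−p̂)(1/n₁+1/n₂)) = √(0.762852·0.237148·0.00290277) = √(0.000525136) = 0.022916.
z = (0.751857 − 0.794816)/0.022916 = -0.042959/0.022916 = -1.875.
Two-sided p-value ≈ 2·Φ(−1.875) = 0.0608. With α = 0.02, fail to reject H₀.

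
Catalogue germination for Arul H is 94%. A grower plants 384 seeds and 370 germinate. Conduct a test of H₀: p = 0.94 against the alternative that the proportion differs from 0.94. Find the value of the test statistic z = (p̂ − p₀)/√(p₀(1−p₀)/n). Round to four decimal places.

p̂ = 370/384 ≈ 0.9635417.
Standard error under H₀: √(0.94×0.06/384) = 0.0121192.
z = (0.9635417 − 0.94)/0.0121192 = 0.0235417/0.0121192 = 1.9425.

z = 1.9425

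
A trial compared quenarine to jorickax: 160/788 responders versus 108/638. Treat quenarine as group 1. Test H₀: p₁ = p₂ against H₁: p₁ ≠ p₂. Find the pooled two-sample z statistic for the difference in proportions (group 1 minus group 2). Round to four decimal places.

z = 1.6229

p̂₁ = 160/788 ≈ 0.203046, p̂₂ = 108/638 ≈ 0.169279.
Pooled p̂ = (160+108)/(788+638) = 268/1426 = 0.187938.
SE = √(p̂(1−p̂)(1/n₁+1/n₂)) = √(0.187938·0.812062·0.00283643) = √(0.000432889) = 0.020806.
z = (0.203046 − 0.169279)/0.020806 = 0.033767/0.020806 = 1.6229.
Two-sided p-value ≈ 2·Φ(−1.623) = 0.1046.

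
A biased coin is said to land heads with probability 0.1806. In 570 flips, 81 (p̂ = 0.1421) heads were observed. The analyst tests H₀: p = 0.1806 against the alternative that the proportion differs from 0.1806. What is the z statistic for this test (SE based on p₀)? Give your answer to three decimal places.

p̂ = 81/570 = 0.14211.
Under H₀, SE = √(0.1806·0.8194/570) = √(0.00025962) = 0.01611.
z = (0.14211 − 0.1806)/0.01611 = -0.03849/0.01611 = -2.389.
p-value = 2·P(Z > 2.389) ≈ 0.0169.

z = -2.389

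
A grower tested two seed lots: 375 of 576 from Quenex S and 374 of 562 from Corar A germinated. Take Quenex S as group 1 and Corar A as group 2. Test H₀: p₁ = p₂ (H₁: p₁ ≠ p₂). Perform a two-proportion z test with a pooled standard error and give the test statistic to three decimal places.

z = -0.513

p̂₁ = 375/576 ≈ 0.651042, p̂₂ = 374/562 ≈ 0.665480.
Pooled p̂ = (375+374)/(576+562) = 749/1138 = 0.658172.
SE = √(p̂(1−p̂)(1/n₁+1/n₂)) = √(0.658172·0.341828·0.00351547) = √(0.000790916) = 0.028123.
z = (0.651042 − 0.665480)/0.028123 = -0.014438/0.028123 = -0.513.
p-value = 2·P(Z > 0.513) ≈ 0.6077.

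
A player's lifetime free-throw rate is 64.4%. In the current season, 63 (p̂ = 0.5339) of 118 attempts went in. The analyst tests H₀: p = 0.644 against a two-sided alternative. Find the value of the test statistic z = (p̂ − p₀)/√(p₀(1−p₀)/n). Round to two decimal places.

p̂ = 63/118 ≈ 0.5339.
SE = √(p₀(1−p₀)/n) = √(0.22926/118) = 0.0441.
z = (0.5339 − 0.644)/0.0441 = -0.1101/0.0441 = -2.50.
Two-sided p-value ≈ 2·Φ(−2.498) = 0.0125.

z = -2.50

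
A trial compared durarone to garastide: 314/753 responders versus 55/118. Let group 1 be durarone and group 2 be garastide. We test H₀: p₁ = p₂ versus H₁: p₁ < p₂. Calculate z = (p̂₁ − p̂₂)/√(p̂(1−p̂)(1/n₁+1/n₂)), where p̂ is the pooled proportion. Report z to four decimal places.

z = -1.0037

p̂₁ = 314/753 = 0.416999, p̂₂ = 55/118 = 0.466102.
Pooled p̂ = (314+55)/(753+118) = 369/871 = 0.423651.
SE = √(0.244171 × 0.0098026) = 0.048923.
z = (0.416999 − 0.466102)/0.048923 = -0.049103/0.048923 = -1.0037.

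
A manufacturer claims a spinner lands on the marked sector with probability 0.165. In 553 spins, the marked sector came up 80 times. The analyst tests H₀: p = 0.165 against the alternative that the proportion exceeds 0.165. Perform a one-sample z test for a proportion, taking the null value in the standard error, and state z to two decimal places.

p̂ = 80/553 = 0.14467.
SE = √(p₀(1−p₀)/n) = √(0.13778/553) = 0.01578.
z = (0.14467 − 0.165)/0.01578 = -0.02033/0.01578 = -1.29.

z = -1.29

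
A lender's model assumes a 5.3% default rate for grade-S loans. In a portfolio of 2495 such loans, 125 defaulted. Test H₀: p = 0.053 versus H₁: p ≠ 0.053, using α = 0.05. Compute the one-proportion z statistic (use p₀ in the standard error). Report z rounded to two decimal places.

z = -0.65

p̂ = 125/2495 ≈ 0.05010.
Under H₀, SE = √(0.053·0.947/2495) = √(2.01166e-05) = 0.00449.
z = (0.05010 − 0.053)/0.00449 = -0.00290/0.00449 = -0.65.
Two-sided p-value ≈ 2·Φ(−0.647) = 0.5179; since p > α = 0.05, fail to reject H₀.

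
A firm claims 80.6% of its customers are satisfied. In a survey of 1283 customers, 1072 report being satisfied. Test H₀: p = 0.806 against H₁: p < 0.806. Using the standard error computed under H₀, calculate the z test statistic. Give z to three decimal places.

p̂ = 1072/1283 = 0.83554.
Standard error under H₀: √(0.806×0.194/1283) = 0.01104.
z = (0.83554 − 0.806)/0.01104 = 0.02954/0.01104 = 2.676.

z = 2.676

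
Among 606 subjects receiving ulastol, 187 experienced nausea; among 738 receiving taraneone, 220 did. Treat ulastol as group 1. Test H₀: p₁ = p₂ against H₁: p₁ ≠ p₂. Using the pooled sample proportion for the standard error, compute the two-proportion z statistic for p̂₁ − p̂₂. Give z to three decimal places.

p̂₁ = 187/606 = 0.30858, p̂₂ = 220/738 = 0.29810.
Pooled p̂ = (187+220)/(606+738) = 407/1344 = 0.30283.
SE = √(0.211123 × 0.00300518) = 0.02519.
z = (0.30858 − 0.29810)/0.02519 = 0.01048/0.02519 = 0.416.
Two-sided p-value ≈ 2·Φ(−0.416) = 0.6774.

z = 0.416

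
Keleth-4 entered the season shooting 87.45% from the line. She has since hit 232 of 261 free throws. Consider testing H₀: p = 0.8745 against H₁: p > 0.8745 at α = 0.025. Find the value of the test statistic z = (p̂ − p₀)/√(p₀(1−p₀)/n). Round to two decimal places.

p̂ = 232/261 ≈ 0.8889.
SE = √(p₀(1−p₀)/n) = √(0.10975/261) = 0.0205.
z = (0.8889 − 0.8745)/0.0205 = 0.0144/0.0205 = 0.70.
p-value = P(Z > 0.702) ≈ 0.2414, so at α = 0.025 we fail to reject H₀.

z = 0.70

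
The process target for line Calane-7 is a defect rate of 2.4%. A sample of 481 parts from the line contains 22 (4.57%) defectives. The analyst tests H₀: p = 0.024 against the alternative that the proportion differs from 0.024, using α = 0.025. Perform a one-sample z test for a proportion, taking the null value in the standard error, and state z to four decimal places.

z = 3.1150

p̂ = 22/481 ≈ 0.0457380.
SE = √(p₀(1−p₀)/n) = √(0.023424/481) = 0.0069784.
z = (0.0457380 − 0.024)/0.0069784 = 0.0217380/0.0069784 = 3.1150.
p-value = 2·P(Z > 3.115) ≈ 0.0018. With α = 0.025, reject H₀.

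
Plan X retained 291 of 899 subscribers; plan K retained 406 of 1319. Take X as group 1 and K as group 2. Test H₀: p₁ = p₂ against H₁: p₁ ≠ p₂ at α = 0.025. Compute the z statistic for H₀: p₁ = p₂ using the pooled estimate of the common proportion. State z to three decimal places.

p̂₁ = 291/899 = 0.32369, p̂₂ = 406/1319 = 0.30781.
Pooled p̂ = (291+406)/(899+1319) = 697/2218 = 0.31425.
SE = √(0.215496 × 0.0018705) = 0.02008.
z = (0.32369 − 0.30781)/0.02008 = 0.01588/0.02008 = 0.791.
p-value = 2·P(Z > 0.791) ≈ 0.4289; since p > α = 0.025, fail to reject H₀.

z = 0.791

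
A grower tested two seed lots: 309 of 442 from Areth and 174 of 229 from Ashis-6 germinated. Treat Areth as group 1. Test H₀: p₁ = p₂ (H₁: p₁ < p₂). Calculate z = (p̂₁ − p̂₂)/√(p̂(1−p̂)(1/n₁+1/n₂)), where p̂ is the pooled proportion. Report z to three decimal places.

z = -1.661

p̂₁ = 309/442 = 0.69910, p̂₂ = 174/229 = 0.75983.
Pooled p̂ = (309+174)/(442+229) = 483/671 = 0.71982.
SE = √(p̂(1−p̂)(1/n₁+1/n₂)) = √(0.71982·0.28018·0.00662926) = √(0.00133698) = 0.03656.
z = (0.69910 − 0.75983)/0.03656 = -0.06073/0.03656 = -1.661.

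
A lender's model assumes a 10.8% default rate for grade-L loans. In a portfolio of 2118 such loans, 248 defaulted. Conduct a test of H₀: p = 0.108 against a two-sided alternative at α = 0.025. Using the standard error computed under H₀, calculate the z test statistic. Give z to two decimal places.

p̂ = 248/2118 = 0.11709.
Under H₀, SE = √(0.108·0.892/2118) = √(4.54844e-05) = 0.00674.
z = (0.11709 − 0.108)/0.00674 = 0.00909/0.00674 = 1.35.
p-value = 2·P(Z > 1.348) ≈ 0.1776; since p > α = 0.025, fail to reject H₀.

z = 1.35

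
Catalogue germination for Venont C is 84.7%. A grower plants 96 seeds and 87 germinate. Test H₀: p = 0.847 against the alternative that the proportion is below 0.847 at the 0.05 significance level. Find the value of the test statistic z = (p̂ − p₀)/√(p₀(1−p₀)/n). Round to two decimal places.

z = 1.61

p̂ = 87/96 ≈ 0.9062.
SE = √(p₀(1−p₀)/n) = √(0.12959/96) = 0.0367.
z = (0.9062 − 0.847)/0.0367 = 0.0592/0.0367 = 1.61.
p-value = P(Z < 1.613) ≈ 0.9466; since p > α = 0.05, fail to reject H₀.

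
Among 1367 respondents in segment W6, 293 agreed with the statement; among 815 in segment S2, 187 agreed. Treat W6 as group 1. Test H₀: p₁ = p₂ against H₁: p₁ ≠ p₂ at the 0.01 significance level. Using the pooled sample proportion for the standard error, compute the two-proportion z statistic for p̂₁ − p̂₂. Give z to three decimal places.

p̂₁ = 293/1367 ≈ 0.21434, p̂₂ = 187/815 ≈ 0.22945.
Pooled p̂ = (293+187)/(1367+815) = 480/2182 = 0.21998.
SE = √(p̂(1−p̂)(1/n₁+1/n₂)) = √(0.21998·0.78002·0.00195852) = √(0.000336062) = 0.01833.
z = (0.21434 − 0.22945)/0.01833 = -0.01511/0.01833 = -0.824.
Two-sided p-value ≈ 2·Φ(−0.824) = 0.4098; since p > α = 0.01, fail to reject H₀.

z = -0.824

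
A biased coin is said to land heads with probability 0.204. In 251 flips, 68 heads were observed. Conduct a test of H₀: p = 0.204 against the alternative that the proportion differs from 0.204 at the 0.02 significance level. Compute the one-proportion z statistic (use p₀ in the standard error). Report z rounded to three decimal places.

z = 2.631

p̂ = 68/251 = 0.27092.
Under H₀, SE = √(0.204·0.796/251) = √(0.000646948) = 0.02544.
z = (0.27092 − 0.204)/0.02544 = 0.06692/0.02544 = 2.631.
Two-sided p-value ≈ 2·Φ(−2.631) = 0.0085, so at α = 0.02 we reject H₀.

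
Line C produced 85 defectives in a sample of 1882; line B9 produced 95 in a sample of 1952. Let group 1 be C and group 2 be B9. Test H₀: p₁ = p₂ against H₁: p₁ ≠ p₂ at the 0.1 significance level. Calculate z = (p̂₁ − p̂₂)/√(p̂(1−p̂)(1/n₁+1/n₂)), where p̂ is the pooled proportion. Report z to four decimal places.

z = -0.5127

p̂₁ = 85/1882 ≈ 0.0451647, p̂₂ = 95/1952 ≈ 0.0486680.
Pooled p̂ = (85+95)/(1882+1952) = 180/3834 = 0.0469484.
SE = √(p̂(1−p̂)(1/n₁+1/n₂)) = √(0.0469484·0.9530516·0.00104364) = √(4.66971e-05) = 0.0068335.
z = (0.0451647 − 0.0486680)/0.0068335 = -0.0035033/0.0068335 = -0.5127.
Two-sided p-value ≈ 2·Φ(−0.513) = 0.6082. With α = 0.1, fail to reject H₀.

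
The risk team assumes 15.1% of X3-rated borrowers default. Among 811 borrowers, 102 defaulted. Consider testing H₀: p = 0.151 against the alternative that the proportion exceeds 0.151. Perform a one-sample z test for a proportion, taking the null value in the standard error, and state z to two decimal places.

z = -2.01

p̂ = 102/811 = 0.12577.
Under H₀, SE = √(0.151·0.849/811) = √(0.000158075) = 0.01257.
z = (0.12577 − 0.151)/0.01257 = -0.02523/0.01257 = -2.01.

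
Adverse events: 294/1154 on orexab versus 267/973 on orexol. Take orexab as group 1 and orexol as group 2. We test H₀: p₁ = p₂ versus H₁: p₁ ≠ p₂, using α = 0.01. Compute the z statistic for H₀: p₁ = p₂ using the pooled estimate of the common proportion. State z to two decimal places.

p̂₁ = 294/1154 ≈ 0.2548, p̂₂ = 267/973 ≈ 0.2744.
Pooled p̂ = (294+267)/(1154+973) = 561/2127 = 0.2638.
SE = √(p̂(1−p̂)(1/n₁+1/n₂)) = √(0.2638·0.7362·0.0018943) = √(0.000367848) = 0.0192.
z = (0.2548 − 0.2744)/0.0192 = -0.0196/0.0192 = -1.02.
Two-sided p-value ≈ 2·Φ(−1.024) = 0.3058, so at α = 0.01 we fail to reject H₀.

z = -1.02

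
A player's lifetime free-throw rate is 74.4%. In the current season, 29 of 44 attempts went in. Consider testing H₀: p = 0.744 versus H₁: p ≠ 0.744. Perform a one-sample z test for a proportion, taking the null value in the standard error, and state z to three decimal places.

p̂ = 29/44 ≈ 0.65909.
SE = √(p₀(1−p₀)/n) = √(0.19046/44) = 0.06579.
z = (0.65909 − 0.744)/0.06579 = -0.08491/0.06579 = -1.291.

z = -1.291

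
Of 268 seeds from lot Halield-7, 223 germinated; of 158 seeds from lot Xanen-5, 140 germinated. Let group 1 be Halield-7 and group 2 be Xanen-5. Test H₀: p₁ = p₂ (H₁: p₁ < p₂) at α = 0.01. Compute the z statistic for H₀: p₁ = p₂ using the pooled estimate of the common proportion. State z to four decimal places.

z = -1.5162

p̂₁ = 223/268 = 0.832090, p̂₂ = 140/158 = 0.886076.
Pooled p̂ = (223+140)/(268+158) = 363/426 = 0.852113.
SE = √(p̂(1−p̂)(1/n₁+1/n₂)) = √(0.852113·0.147887·0.0100605) = √(0.00126779) = 0.035606.
z = (0.832090 − 0.886076)/0.035606 = -0.053986/0.035606 = -1.5162.
p-value = P(Z < -1.516) ≈ 0.0647. With α = 0.01, fail to reject H₀.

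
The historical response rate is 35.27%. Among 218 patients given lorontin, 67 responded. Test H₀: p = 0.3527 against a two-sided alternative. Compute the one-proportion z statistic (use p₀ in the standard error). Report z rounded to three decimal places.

z = -1.402

p̂ = 67/218 ≈ 0.30734.
Under H₀, SE = √(0.3527·0.6473/218) = √(0.00104726) = 0.03236.
z = (0.30734 − 0.3527)/0.03236 = -0.04536/0.03236 = -1.402.
p-value = 2·P(Z > 1.402) ≈ 0.1610.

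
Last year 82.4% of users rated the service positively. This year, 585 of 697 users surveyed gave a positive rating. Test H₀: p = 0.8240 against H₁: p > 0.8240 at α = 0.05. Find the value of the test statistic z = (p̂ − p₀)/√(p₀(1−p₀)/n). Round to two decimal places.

z = 1.06

p̂ = 585/697 ≈ 0.8393.
Under H₀, SE = √(0.824·0.176/697) = √(0.000208069) = 0.0144.
z = (0.8393 − 0.824)/0.0144 = 0.0153/0.0144 = 1.06.
p-value = P(Z > 1.061) ≈ 0.1442; since p > α = 0.05, fail to reject H₀.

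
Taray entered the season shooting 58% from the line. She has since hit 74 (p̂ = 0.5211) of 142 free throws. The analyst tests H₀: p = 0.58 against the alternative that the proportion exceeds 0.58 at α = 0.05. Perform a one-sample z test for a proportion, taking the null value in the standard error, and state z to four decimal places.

z = -1.4214

p̂ = 74/142 = 0.521127.
Standard error under H₀: √(0.58×0.42/142) = 0.041419.
z = (0.521127 − 0.58)/0.041419 = -0.058873/0.041419 = -1.4214.
p-value = P(Z > -1.421) ≈ 0.9224, so at α = 0.05 we fail to reject H₀.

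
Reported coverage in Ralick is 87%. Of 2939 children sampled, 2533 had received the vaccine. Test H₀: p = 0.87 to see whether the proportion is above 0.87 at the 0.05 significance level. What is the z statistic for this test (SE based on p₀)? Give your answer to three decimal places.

p̂ = 2533/2939 = 0.86186.
Under H₀, SE = √(0.87·0.13/2939) = √(3.84825e-05) = 0.00620.
z = (0.86186 − 0.87)/0.00620 = -0.00814/0.00620 = -1.313.
p-value = P(Z > -1.313) ≈ 0.9053; since p > α = 0.05, fail to reject H₀.

z = -1.313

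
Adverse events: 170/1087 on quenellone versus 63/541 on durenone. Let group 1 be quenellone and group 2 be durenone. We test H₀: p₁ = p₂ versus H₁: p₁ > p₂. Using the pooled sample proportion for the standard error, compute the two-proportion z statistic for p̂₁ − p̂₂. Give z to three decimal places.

p̂₁ = 170/1087 = 0.156394, p̂₂ = 63/541 = 0.116451.
Pooled p̂ = (170+63)/(1087+541) = 233/1628 = 0.143120.
SE = √(p̂(1−p̂)(1/n₁+1/n₂)) = √(0.143120·0.856880·0.00276839) = √(0.000339507) = 0.018426.
z = (0.156394 − 0.116451)/0.018426 = 0.039943/0.018426 = 2.168.
p-value = P(Z > 2.168) ≈ 0.0151.

z = 2.168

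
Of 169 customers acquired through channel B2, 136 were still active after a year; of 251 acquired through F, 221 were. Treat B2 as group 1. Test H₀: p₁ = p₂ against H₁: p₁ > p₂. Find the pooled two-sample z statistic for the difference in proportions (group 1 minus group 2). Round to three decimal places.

z = -2.132

p̂₁ = 136/169 = 0.80473, p̂₂ = 221/251 = 0.88048.
Pooled p̂ = (136+221)/(169+251) = 357/420 = 0.85000.
SE = √(p̂(1−p̂)(1/n₁+1/n₂)) = √(0.85000·0.15000·0.00990122) = √(0.00126241) = 0.03553.
z = (0.80473 − 0.88048)/0.03553 = -0.07575/0.03553 = -2.132.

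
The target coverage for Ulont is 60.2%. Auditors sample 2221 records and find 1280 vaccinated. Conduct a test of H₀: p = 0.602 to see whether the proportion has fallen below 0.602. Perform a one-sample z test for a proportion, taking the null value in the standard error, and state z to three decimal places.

z = -2.473

p̂ = 1280/2221 ≈ 0.576317.
Standard error under H₀: √(0.602×0.398/2221) = 0.010386.
z = (0.576317 − 0.602)/0.010386 = -0.025683/0.010386 = -2.473.
p-value = P(Z < -2.473) ≈ 0.0067.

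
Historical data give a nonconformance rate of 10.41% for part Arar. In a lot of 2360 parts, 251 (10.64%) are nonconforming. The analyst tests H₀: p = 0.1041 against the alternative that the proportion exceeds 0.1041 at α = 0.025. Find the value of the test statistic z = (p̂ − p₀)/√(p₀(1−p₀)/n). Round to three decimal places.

p̂ = 251/2360 = 0.10636.
SE = √(p₀(1−p₀)/n) = √(0.093263/2360) = 0.00629.
z = (0.10636 − 0.1041)/0.00629 = 0.00226/0.00629 = 0.359.
p-value = P(Z > 0.359) ≈ 0.3598, so at α = 0.025 we fail to reject H₀.

z = 0.359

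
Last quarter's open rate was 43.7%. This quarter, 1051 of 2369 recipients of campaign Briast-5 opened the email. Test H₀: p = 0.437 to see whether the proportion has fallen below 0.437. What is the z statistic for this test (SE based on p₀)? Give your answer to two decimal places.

z = 0.65

p̂ = 1051/2369 ≈ 0.4436.
SE = √(p₀(1−p₀)/n) = √(0.24603/2369) = 0.0102.
z = (0.4436 − 0.437)/0.0102 = 0.0066/0.0102 = 0.65.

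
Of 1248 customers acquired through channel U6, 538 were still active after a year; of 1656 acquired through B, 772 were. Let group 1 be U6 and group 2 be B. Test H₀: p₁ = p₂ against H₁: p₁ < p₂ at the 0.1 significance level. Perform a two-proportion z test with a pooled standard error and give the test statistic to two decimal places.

p̂₁ = 538/1248 = 0.4311, p̂₂ = 772/1656 = 0.4662.
Pooled p̂ = (538+772)/(1248+1656) = 1310/2904 = 0.4511.
SE = √(p̂(1−p̂)(1/n₁+1/n₂)) = √(0.4511·0.5489·0.00140515) = √(0.000347927) = 0.0187.
z = (0.4311 − 0.4662)/0.0187 = -0.0351/0.0187 = -1.88.
p-value = P(Z < -1.881) ≈ 0.0300. With α = 0.1, reject H₀.

z = -1.88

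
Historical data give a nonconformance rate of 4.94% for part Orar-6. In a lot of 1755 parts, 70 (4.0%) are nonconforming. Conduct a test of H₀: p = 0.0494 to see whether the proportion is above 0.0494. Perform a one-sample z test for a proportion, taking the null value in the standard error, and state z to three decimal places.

z = -1.839

p̂ = 70/1755 ≈ 0.03989.
Under H₀, SE = √(0.0494·0.9506/1755) = √(2.67576e-05) = 0.00517.
z = (0.03989 − 0.0494)/0.00517 = -0.00951/0.00517 = -1.839.
p-value = P(Z > -1.839) ≈ 0.9671.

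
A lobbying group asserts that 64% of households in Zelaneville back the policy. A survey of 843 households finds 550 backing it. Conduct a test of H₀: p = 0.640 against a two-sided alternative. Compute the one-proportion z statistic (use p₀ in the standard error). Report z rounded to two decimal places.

z = 0.75

p̂ = 550/843 = 0.6524.
SE = √(p₀(1−p₀)/n) = √(0.2304/843) = 0.0165.
z = (0.6524 − 0.64)/0.0165 = 0.0124/0.0165 = 0.75.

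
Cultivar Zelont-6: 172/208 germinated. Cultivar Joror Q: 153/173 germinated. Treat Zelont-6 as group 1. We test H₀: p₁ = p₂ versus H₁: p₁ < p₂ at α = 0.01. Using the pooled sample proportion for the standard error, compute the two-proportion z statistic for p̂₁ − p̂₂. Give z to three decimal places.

p̂₁ = 172/208 ≈ 0.826923, p̂₂ = 153/173 ≈ 0.884393.
Pooled p̂ = (172+153)/(208+173) = 325/381 = 0.853018.
SE = √(0.125378 × 0.010588) = 0.036435.
z = (0.826923 − 0.884393)/0.036435 = -0.057470/0.036435 = -1.577.
p-value = P(Z < -1.577) ≈ 0.0574. With α = 0.01, fail to reject H₀.

z = -1.577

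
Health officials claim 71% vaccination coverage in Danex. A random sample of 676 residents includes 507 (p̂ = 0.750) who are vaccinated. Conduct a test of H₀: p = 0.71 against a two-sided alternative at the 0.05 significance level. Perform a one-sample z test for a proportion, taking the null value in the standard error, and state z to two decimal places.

p̂ = 507/676 = 0.7500.
Standard error under H₀: √(0.71×0.29/676) = 0.0175.
z = (0.7500 − 0.71)/0.0175 = 0.0400/0.0175 = 2.29.
p-value = 2·P(Z > 2.292) ≈ 0.0219; since p < α = 0.05, reject H₀.

z = 2.29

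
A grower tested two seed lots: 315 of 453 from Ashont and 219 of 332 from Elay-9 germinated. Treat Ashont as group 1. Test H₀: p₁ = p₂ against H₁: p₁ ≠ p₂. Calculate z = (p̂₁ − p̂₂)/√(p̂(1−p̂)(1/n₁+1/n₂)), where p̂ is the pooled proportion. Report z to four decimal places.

p̂₁ = 315/453 = 0.695364, p̂₂ = 219/332 = 0.659639.
Pooled p̂ = (315+219)/(453+332) = 534/785 = 0.680255.
SE = √(p̂(1−p̂)(1/n₁+1/n₂)) = √(0.680255·0.319745·0.00521955) = √(0.0011353) = 0.033694.
z = (0.695364 − 0.659639)/0.033694 = 0.035725/0.033694 = 1.0603.

z = 1.0603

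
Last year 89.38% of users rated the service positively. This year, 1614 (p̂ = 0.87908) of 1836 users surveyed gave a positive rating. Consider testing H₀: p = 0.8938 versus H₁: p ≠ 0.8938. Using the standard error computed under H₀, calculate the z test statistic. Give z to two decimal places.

z = -2.05

p̂ = 1614/1836 = 0.87908.
Under H₀, SE = √(0.8938·0.1062/1836) = √(5.17002e-05) = 0.00719.
z = (0.87908 − 0.8938)/0.00719 = -0.01472/0.00719 = -2.05.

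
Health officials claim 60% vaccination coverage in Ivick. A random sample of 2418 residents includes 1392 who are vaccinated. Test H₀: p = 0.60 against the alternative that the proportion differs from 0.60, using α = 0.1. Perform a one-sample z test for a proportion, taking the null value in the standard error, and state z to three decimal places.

p̂ = 1392/2418 ≈ 0.575682.
SE = √(p₀(1−p₀)/n) = √(0.24/2418) = 0.009963.
z = (0.575682 − 0.6)/0.009963 = -0.024318/0.009963 = -2.441.
p-value = 2·P(Z > 2.441) ≈ 0.0147, so at α = 0.1 we reject H₀.

z = -2.441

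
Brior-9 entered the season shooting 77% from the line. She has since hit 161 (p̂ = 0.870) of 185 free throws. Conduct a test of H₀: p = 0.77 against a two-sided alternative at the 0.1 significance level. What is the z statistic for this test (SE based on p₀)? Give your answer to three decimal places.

z = 3.241

p̂ = 161/185 ≈ 0.87027.
SE = √(p₀(1−p₀)/n) = √(0.1771/185) = 0.03094.
z = (0.87027 − 0.77)/0.03094 = 0.10027/0.03094 = 3.241.
p-value = 2·P(Z > 3.241) ≈ 0.0012. With α = 0.1, reject H₀.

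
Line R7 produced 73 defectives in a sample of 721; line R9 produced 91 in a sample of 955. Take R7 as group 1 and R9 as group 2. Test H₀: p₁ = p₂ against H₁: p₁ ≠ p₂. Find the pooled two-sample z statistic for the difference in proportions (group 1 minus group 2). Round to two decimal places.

p̂₁ = 73/721 ≈ 0.10125, p̂₂ = 91/955 ≈ 0.09529.
Pooled p̂ = (73+91)/(721+955) = 164/1676 = 0.09785.
SE = √(0.088277 × 0.00243408) = 0.01466.
z = (0.10125 − 0.09529)/0.01466 = 0.00596/0.01466 = 0.41.
Two-sided p-value ≈ 2·Φ(−0.407) = 0.6843.

z = 0.41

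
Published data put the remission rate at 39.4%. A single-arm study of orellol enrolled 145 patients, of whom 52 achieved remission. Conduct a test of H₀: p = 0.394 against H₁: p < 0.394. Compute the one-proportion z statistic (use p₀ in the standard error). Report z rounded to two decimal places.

p̂ = 52/145 ≈ 0.3586.
SE = √(p₀(1−p₀)/n) = √(0.23876/145) = 0.0406.
z = (0.3586 − 0.394)/0.0406 = -0.0354/0.0406 = -0.87.

z = -0.87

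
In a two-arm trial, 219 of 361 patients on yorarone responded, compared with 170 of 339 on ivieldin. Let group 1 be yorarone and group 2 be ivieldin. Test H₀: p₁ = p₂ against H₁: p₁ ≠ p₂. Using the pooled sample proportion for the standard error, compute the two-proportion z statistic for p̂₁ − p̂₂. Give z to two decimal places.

p̂₁ = 219/361 ≈ 0.6066, p̂₂ = 170/339 ≈ 0.5015.
Pooled p̂ = (219+170)/(361+339) = 389/700 = 0.5557.
SE = √(p̂(1−p̂)(1/n₁+1/n₂)) = √(0.5557·0.4443·0.00571994) = √(0.00141223) = 0.0376.
z = (0.6066 − 0.5015)/0.0376 = 0.1051/0.0376 = 2.80.
p-value = 2·P(Z > 2.799) ≈ 0.0051.

z = 2.80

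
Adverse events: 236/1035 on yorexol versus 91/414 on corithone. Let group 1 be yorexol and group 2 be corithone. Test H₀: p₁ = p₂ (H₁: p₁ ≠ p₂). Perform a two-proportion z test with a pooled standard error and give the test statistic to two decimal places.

z = 0.34

p̂₁ = 236/1035 ≈ 0.2280, p̂₂ = 91/414 ≈ 0.2198.
Pooled p̂ = (236+91)/(1035+414) = 327/1449 = 0.2257.
SE = √(0.174745 × 0.00338164) = 0.0243.
z = (0.2280 − 0.2198)/0.0243 = 0.0082/0.0243 = 0.34.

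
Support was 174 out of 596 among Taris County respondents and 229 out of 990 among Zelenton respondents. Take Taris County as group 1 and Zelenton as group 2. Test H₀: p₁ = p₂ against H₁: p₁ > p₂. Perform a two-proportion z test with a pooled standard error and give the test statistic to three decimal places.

p̂₁ = 174/596 = 0.291946, p̂₂ = 229/990 = 0.231313.
Pooled p̂ = (174+229)/(596+990) = 403/1586 = 0.254098.
SE = √(0.189532 × 0.00268795) = 0.022571.
z = (0.291946 − 0.231313)/0.022571 = 0.060633/0.022571 = 2.686.
p-value = P(Z > 2.686) ≈ 0.0036.

z = 2.686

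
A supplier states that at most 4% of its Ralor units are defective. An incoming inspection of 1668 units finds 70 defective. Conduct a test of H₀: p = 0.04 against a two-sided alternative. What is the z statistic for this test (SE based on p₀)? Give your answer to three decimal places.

p̂ = 70/1668 ≈ 0.04197.
Standard error under H₀: √(0.04×0.96/1668) = 0.00480.
z = (0.04197 − 0.04)/0.00480 = 0.00197/0.00480 = 0.410.
Two-sided p-value ≈ 2·Φ(−0.410) = 0.6819.

z = 0.410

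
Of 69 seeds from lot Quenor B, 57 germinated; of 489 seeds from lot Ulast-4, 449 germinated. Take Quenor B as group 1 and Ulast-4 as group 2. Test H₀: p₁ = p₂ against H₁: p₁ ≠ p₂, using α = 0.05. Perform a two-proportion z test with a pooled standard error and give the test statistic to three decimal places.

z = -2.464

p̂₁ = 57/69 = 0.82609, p̂₂ = 449/489 = 0.91820.
Pooled p̂ = (57+449)/(69+489) = 506/558 = 0.90681.
SE = √(0.0845056 × 0.0165377) = 0.03738.
z = (0.82609 − 0.91820)/0.03738 = -0.09211/0.03738 = -2.464.
p-value = 2·P(Z > 2.464) ≈ 0.0137, so at α = 0.05 we reject H₀.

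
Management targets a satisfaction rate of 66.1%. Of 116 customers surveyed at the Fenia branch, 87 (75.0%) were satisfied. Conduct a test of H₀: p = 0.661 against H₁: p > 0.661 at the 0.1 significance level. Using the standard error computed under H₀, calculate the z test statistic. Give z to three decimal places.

z = 2.025

p̂ = 87/116 = 0.75000.
SE = √(p₀(1−p₀)/n) = √(0.22408/116) = 0.04395.
z = (0.75000 − 0.661)/0.04395 = 0.08900/0.04395 = 2.025.
p-value = P(Z > 2.025) ≈ 0.0214, so at α = 0.1 we reject H₀.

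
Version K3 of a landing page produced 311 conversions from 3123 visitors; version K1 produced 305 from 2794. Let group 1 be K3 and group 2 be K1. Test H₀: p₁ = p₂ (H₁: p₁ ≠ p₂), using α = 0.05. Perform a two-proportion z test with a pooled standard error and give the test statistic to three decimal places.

z = -1.204

p̂₁ = 311/3123 = 0.099584, p̂₂ = 305/2794 = 0.109162.
Pooled p̂ = (311+305)/(3123+2794) = 616/5917 = 0.104107.
SE = √(p̂(1−p̂)(1/n₁+1/n₂)) = √(0.104107·0.895893·0.000678115) = √(6.32468e-05) = 0.007953.
z = (0.099584 − 0.109162)/0.007953 = -0.009578/0.007953 = -1.204.
Two-sided p-value ≈ 2·Φ(−1.204) = 0.2284; since p > α = 0.05, fail to reject H₀.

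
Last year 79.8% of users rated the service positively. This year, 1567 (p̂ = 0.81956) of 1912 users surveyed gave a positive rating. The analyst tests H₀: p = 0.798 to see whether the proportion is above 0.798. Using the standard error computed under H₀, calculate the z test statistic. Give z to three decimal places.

p̂ = 1567/1912 ≈ 0.819561.
Standard error under H₀: √(0.798×0.202/1912) = 0.009182.
z = (0.819561 − 0.798)/0.009182 = 0.021561/0.009182 = 2.348.

z = 2.348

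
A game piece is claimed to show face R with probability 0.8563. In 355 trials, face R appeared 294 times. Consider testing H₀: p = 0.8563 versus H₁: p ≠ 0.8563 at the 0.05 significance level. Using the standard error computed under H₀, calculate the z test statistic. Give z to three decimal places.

z = -1.511

p̂ = 294/355 = 0.82817.
Under H₀, SE = √(0.8563·0.1437/355) = √(0.000346621) = 0.01862.
z = (0.82817 − 0.8563)/0.01862 = -0.02813/0.01862 = -1.511.
Two-sided p-value ≈ 2·Φ(−1.511) = 0.1308, so at α = 0.05 we fail to reject H₀.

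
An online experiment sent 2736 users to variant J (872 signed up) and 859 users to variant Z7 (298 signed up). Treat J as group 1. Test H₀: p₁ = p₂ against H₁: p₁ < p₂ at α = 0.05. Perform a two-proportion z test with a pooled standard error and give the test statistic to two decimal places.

z = -1.54

p̂₁ = 872/2736 = 0.3187, p̂₂ = 298/859 = 0.3469.
Pooled p̂ = (872+298)/(2736+859) = 1170/3595 = 0.3255.
SE = √(0.219533 × 0.00152964) = 0.0183.
z = (0.3187 − 0.3469)/0.0183 = -0.0282/0.0183 = -1.54.
p-value = P(Z < -1.539) ≈ 0.0619. With α = 0.05, fail to reject H₀.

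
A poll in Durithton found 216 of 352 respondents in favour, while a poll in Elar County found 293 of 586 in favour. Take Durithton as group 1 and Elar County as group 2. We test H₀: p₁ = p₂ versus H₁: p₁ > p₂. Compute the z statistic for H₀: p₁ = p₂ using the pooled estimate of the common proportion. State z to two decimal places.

p̂₁ = 216/352 ≈ 0.6136, p̂₂ = 293/586 ≈ 0.5000.
Pooled p̂ = (216+293)/(352+586) = 509/938 = 0.5426.
SE = √(0.248181 × 0.00454739) = 0.0336.
z = (0.6136 − 0.5000)/0.0336 = 0.1136/0.0336 = 3.38.

z = 3.38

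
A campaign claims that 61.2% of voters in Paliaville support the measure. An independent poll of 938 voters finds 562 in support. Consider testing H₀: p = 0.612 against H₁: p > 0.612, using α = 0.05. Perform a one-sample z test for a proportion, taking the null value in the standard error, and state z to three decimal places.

z = -0.808

p̂ = 562/938 ≈ 0.59915.
SE = √(p₀(1−p₀)/n) = √(0.23746/938) = 0.01591.
z = (0.59915 − 0.612)/0.01591 = -0.01285/0.01591 = -0.808.
p-value = P(Z > -0.808) ≈ 0.7904. With α = 0.05, fail to reject H₀.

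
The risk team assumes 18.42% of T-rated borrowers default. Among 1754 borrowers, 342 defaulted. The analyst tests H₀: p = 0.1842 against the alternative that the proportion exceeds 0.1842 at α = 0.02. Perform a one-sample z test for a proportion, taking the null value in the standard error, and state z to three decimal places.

p̂ = 342/1754 = 0.194983.
SE = √(p₀(1−p₀)/n) = √(0.15027/1754) = 0.009256.
z = (0.194983 − 0.1842)/0.009256 = 0.010783/0.009256 = 1.165.
p-value = P(Z > 1.165) ≈ 0.1220; since p > α = 0.02, fail to reject H₀.

z = 1.165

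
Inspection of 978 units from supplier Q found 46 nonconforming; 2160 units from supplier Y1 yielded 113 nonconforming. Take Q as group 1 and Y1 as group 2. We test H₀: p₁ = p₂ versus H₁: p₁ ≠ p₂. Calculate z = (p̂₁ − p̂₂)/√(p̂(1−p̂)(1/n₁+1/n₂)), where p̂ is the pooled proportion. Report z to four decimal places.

z = -0.6246

p̂₁ = 46/978 = 0.047035, p̂₂ = 113/2160 = 0.052315.
Pooled p̂ = (46+113)/(978+2160) = 159/3138 = 0.050669.
SE = √(0.0481018 × 0.00148546) = 0.008453.
z = (0.047035 − 0.052315)/0.008453 = -0.005280/0.008453 = -0.6246.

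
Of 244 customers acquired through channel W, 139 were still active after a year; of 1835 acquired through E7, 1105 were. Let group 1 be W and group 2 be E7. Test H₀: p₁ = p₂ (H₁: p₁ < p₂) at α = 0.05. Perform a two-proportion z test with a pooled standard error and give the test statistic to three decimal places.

p̂₁ = 139/244 ≈ 0.56967, p̂₂ = 1105/1835 ≈ 0.60218.
Pooled p̂ = (139+1105)/(244+1835) = 1244/2079 = 0.59836.
SE = √(0.240324 × 0.00464332) = 0.03341.
z = (0.56967 − 0.60218)/0.03341 = -0.03251/0.03341 = -0.973.
p-value = P(Z < -0.973) ≈ 0.1652, so at α = 0.05 we fail to reject H₀.

z = -0.973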